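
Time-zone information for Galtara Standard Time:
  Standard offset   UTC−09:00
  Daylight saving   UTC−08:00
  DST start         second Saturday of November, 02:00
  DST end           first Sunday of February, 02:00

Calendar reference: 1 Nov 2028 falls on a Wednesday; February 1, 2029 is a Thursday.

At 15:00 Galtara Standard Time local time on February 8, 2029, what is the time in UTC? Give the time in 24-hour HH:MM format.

00:00

1 November 2028 is a Wednesday, so the first Saturday is November 4 and the second is November 11.
1 February 2029 is a Thursday, so the first Sunday is February 4.
February 8, 2029 is outside the daylight-saving period (11 November 2028 – 4 February 2029), so Galtara Standard Time is on standard time, UTC−09:00.
15:00 local + 9h = 00:00 UTC (rolling into the next day, 9 February 2029).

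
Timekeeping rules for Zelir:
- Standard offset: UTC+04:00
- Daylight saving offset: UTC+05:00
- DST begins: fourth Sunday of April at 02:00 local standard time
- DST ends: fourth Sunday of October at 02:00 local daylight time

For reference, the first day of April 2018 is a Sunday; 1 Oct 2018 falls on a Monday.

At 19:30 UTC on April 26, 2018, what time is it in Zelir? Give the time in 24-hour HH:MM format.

00:30

1 April 2018 is a Sunday, so the first Sunday is April 1 and the fourth is April 22.
1 October 2018 is a Monday, so the first Sunday is October 7 and the fourth is October 28.
At the standard offset (UTC+04:00), 19:30 UTC + 4h = 23:30 Zelir standard time.
The standard-time date in Zelir, April 26, 2018, lies within the daylight-saving period (22 April – 28 October), so Zelir is on daylight time, UTC+05:00.
19:30 UTC + 5h = 00:30 local (rolling into the next day, 27 April 2018).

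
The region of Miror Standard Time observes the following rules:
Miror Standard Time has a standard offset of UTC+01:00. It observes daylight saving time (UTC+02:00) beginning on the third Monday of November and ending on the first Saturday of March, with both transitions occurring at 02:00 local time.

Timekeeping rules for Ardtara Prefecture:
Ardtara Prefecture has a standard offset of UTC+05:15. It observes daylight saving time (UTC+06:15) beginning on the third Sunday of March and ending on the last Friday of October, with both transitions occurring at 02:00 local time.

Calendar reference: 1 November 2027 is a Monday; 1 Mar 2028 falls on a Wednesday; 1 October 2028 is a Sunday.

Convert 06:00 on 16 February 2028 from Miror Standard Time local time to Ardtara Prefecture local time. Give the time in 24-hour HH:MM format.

1 November 2027 is a Monday, so the first Monday is November 1 and the third is November 15.
1 March 2028 is a Wednesday, so the first Saturday is March 4.
16 February 2028 falls between 15 November 2027 and 4 March 2028, so daylight saving is in effect and Miror Standard Time is at UTC+02:00.
06:00 Miror Standard Time − 2h = 04:00 UTC.
1 March 2028 is a Wednesday, so the first Sunday is March 5 and the third is March 19.
1 October 2028 is a Sunday, so Fridays fall on 6, 13, 20, 27; the last is October 27.
At the standard offset (UTC+05:15), 04:00 UTC + 5h15m = 09:15 Ardtara Prefecture standard time.
The standard-time date in Ardtara Prefecture, 16 February 2028, is outside the daylight-saving period (19 March – 27 October), so Ardtara Prefecture is on standard time, UTC+05:15.
04:00 UTC + 5h15m = 09:15 Ardtara Prefecture.

09:15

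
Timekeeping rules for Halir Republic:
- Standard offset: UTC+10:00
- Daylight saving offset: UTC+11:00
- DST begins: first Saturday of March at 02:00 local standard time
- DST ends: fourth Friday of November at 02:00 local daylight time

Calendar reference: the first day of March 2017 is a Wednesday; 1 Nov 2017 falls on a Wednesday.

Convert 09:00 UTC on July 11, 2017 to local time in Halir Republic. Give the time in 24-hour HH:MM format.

1 March 2017 is a Wednesday, so the first Saturday is March 4.
1 November 2017 is a Wednesday, so the first Friday is November 3 and the fourth is November 24.
At the standard offset (UTC+10:00), 09:00 UTC + 10h = 19:00 Halir Republic standard time.
The standard-time date in Halir Republic, July 11, 2017, lies within the daylight-saving period (4 March – 24 November), so Halir Republic is on daylight time, UTC+11:00.
09:00 UTC + 11h = 20:00 local.

20:00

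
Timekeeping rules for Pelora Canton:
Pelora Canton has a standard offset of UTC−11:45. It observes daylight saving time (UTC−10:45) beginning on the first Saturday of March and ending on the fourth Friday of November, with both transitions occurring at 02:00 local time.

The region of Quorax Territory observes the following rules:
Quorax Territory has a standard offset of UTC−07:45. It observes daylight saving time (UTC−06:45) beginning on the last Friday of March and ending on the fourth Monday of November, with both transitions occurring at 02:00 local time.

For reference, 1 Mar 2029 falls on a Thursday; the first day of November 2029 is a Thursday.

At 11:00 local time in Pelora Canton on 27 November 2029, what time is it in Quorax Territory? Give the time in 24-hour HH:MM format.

15:00

1 March 2029 is a Thursday, so the first Saturday is March 3.
1 November 2029 is a Thursday, so the first Friday is November 2 and the fourth is November 23.
Daylight saving runs 3 March – 23 November; 27 November 2029 is outside that window, so Pelora Canton is on standard time at UTC−11:45.
11:00 Pelora Canton + 11h45m = 22:45 UTC.
1 March 2029 is a Thursday, so Fridays fall on 2, 9, 16, 23, 30; the last is March 30.
1 November 2029 is a Thursday, so the first Monday is November 5 and the fourth is November 26.
At the standard offset (UTC−07:45), 22:45 UTC − 7h45m = 15:00 Quorax Territory standard time.
The standard-time date in Quorax Territory, 27 November 2029, does not fall between 30 March and 26 November, so daylight saving is not in effect and Quorax Territory is at UTC−07:45.
22:45 UTC − 7h45m = 15:00 Quorax Territory.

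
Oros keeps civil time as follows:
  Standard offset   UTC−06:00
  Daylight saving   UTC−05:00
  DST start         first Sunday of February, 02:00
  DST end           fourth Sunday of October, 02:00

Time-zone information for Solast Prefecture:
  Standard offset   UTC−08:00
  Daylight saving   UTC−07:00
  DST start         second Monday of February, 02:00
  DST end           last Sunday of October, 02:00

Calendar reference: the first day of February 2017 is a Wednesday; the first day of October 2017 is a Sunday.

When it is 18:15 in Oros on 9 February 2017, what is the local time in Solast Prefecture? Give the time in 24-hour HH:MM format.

1 February 2017 is a Wednesday, so the first Sunday is February 5.
1 October 2017 is a Sunday, so the first Sunday is October 1 and the fourth is October 22.
Daylight saving runs 5 February – 22 October; 9 February 2017 is inside that window, so Oros is at UTC−05:00.
18:15 Oros + 5h = 23:15 UTC.
1 February 2017 is a Wednesday, so the first Monday is February 6 and the second is February 13.
1 October 2017 is a Sunday, so Sundays fall on 1, 8, 15, 22, 29; the last is October 29.
At the standard offset (UTC−08:00), 23:15 UTC − 8h = 15:15 Solast Prefecture standard time.
Daylight saving runs 13 February – 29 October; the standard-time date in Solast Prefecture, 9 February 2017, is outside that window, so Solast Prefecture is on standard time at UTC−08:00.
23:15 UTC − 8h = 15:15 Solast Prefecture.

15:15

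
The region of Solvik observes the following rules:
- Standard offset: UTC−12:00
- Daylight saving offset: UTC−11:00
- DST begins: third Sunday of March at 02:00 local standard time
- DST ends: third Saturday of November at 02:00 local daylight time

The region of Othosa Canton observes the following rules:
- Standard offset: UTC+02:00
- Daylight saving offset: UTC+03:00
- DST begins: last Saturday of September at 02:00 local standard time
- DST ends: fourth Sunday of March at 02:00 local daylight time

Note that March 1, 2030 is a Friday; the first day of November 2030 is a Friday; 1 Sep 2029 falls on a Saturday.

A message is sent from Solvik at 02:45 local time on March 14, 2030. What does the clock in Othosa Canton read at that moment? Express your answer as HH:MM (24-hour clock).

1 March 2030 is a Friday, so the first Sunday is March 3 and the third is March 17.
1 November 2030 is a Friday, so the first Saturday is November 2 and the third is November 16.
March 14, 2030 is outside the daylight-saving period (17 March – 16 November), so Solvik is on standard time, UTC−12:00.
02:45 Solvik + 12h = 14:45 UTC.
1 September 2029 is a Saturday, so Saturdays fall on 1, 8, 15, 22, 29; the last is September 29.
1 March 2030 is a Friday, so the first Sunday is March 3 and the fourth is March 24.
At the standard offset (UTC+02:00), 14:45 UTC + 2h = 16:45 Othosa Canton standard time.
Daylight saving runs 29 September 2029 – 24 March 2030; the standard-time date in Othosa Canton, March 14, 2030, is inside that window, so Othosa Canton is at UTC+03:00.
14:45 UTC + 3h = 17:45 Othosa Canton.

17:45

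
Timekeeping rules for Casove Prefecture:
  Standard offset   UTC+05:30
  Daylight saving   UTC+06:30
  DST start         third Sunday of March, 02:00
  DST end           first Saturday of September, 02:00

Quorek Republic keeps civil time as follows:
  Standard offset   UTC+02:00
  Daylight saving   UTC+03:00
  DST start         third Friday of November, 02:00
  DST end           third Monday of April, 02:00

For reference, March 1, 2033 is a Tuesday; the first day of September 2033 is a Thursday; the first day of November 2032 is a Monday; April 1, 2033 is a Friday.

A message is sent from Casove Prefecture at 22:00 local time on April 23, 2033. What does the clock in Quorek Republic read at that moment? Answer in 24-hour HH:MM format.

1 March 2033 is a Tuesday, so the first Sunday is March 6 and the third is March 20.
1 September 2033 is a Thursday, so the first Saturday is September 3.
April 23, 2033 lies within the daylight-saving period (20 March – 3 September), so Casove Prefecture is on daylight time, UTC+06:30.
22:00 Casove Prefecture − 6h30m = 15:30 UTC.
1 November 2032 is a Monday, so the first Friday is November 5 and the third is November 19.
1 April 2033 is a Friday, so the first Monday is April 4 and the third is April 18.
At the standard offset (UTC+02:00), 15:30 UTC + 2h = 17:30 Quorek Republic standard time.
The standard-time date in Quorek Republic, April 23, 2033, does not fall between 19 November 2032 and 18 April 2033, so daylight saving is not in effect and Quorek Republic is at UTC+02:00.
15:30 UTC + 2h = 17:30 Quorek Republic.

17:30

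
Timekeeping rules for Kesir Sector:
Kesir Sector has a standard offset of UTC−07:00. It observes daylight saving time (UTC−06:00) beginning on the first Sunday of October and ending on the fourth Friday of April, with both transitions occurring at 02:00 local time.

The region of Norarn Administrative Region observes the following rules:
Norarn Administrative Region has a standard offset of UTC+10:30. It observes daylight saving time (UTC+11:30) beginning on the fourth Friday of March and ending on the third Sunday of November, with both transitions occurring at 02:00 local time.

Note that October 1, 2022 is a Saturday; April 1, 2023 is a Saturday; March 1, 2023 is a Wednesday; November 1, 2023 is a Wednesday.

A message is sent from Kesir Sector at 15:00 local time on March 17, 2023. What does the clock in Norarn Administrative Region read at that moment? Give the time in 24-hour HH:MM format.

1 October 2022 is a Saturday, so the first Sunday is October 2.
1 April 2023 is a Saturday, so the first Friday is April 7 and the fourth is April 28.
Daylight saving runs 2 October 2022 – 28 April 2023; March 17, 2023 is inside that window, so Kesir Sector is at UTC−06:00.
15:00 Kesir Sector + 6h = 21:00 UTC.
1 March 2023 is a Wednesday, so the first Friday is March 3 and the fourth is March 24.
1 November 2023 is a Wednesday, so the first Sunday is November 5 and the third is November 19.
At the standard offset (UTC+10:30), 21:00 UTC + 10h30m = 07:30 Norarn Administrative Region standard time (rolling into the next day, 18 March 2023).
The standard-time date in Norarn Administrative Region, March 18, 2023, is outside the daylight-saving period (24 March – 19 November), so Norarn Administrative Region is on standard time, UTC+10:30.
21:00 UTC + 10h30m = 07:30 Norarn Administrative Region (rolling into the next day, 18 March 2023).

07:30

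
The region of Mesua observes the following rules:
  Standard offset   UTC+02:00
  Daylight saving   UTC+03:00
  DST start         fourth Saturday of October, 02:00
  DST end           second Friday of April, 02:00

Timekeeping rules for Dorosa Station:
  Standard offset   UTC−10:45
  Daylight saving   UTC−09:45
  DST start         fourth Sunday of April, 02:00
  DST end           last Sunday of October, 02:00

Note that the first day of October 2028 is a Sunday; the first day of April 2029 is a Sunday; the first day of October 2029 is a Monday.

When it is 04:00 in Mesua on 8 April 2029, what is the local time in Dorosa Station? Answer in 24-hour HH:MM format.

14:15

1 October 2028 is a Sunday, so the first Saturday is October 7 and the fourth is October 28.
1 April 2029 is a Sunday, so the first Friday is April 6 and the second is April 13.
Daylight saving runs 28 October 2028 – 13 April 2029; 8 April 2029 is inside that window, so Mesua is at UTC+03:00.
04:00 Mesua − 3h = 01:00 UTC.
1 April 2029 is a Sunday, so the first Sunday is April 1 and the fourth is April 22.
1 October 2029 is a Monday, so Sundays fall on 7, 14, 21, 28; the last is October 28.
At the standard offset (UTC−10:45), 01:00 UTC − 10h45m = 14:15 Dorosa Station standard time (rolling into the previous day, 7 April 2029).
Daylight saving runs 22 April – 28 October; the standard-time date in Dorosa Station, 7 April 2029, is outside that window, so Dorosa Station is on standard time at UTC−10:45.
01:00 UTC − 10h45m = 14:15 Dorosa Station (rolling into the previous day, 7 April 2029).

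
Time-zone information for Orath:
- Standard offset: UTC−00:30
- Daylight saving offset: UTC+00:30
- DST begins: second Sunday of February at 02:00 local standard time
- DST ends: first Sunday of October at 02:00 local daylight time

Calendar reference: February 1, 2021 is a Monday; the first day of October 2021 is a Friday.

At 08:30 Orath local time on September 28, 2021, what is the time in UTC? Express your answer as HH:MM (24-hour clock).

08:00

1 February 2021 is a Monday, so the first Sunday is February 7 and the second is February 14.
1 October 2021 is a Friday, so the first Sunday is October 3.
September 28, 2021 lies within the daylight-saving period (14 February – 3 October), so Orath is on daylight time, UTC+00:30.
08:30 local − 0h30m = 08:00 UTC.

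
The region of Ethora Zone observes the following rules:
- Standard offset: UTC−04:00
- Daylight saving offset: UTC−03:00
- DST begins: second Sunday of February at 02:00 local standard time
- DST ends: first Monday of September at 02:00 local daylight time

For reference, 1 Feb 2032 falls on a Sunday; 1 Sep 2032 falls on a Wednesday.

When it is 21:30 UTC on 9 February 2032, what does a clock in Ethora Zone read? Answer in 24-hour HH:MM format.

1 February 2032 is a Sunday, so the first Sunday is February 1 and the second is February 8.
1 September 2032 is a Wednesday, so the first Monday is September 6.
At the standard offset (UTC−04:00), 21:30 UTC − 4h = 17:30 Ethora Zone standard time.
The standard-time date in Ethora Zone, 9 February 2032, falls between 8 February and 6 September, so daylight saving is in effect and Ethora Zone is at UTC−03:00.
21:30 UTC − 3h = 18:30 local.

18:30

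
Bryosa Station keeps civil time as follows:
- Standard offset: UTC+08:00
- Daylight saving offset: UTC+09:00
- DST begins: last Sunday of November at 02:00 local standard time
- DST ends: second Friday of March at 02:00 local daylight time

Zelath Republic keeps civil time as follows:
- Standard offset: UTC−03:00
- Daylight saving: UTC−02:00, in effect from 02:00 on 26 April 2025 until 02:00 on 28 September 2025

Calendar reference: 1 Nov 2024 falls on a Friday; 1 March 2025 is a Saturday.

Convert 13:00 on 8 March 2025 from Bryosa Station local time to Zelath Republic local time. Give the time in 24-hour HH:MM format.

01:00

1 November 2024 is a Friday, so Sundays fall on 3, 10, 17, 24; the last is November 24.
1 March 2025 is a Saturday, so the first Friday is March 7 and the second is March 14.
8 March 2025 lies within the daylight-saving period (24 November 2024 – 14 March 2025), so Bryosa Station is on daylight time, UTC+09:00.
13:00 Bryosa Station − 9h = 04:00 UTC.
At the standard offset (UTC−03:00), 04:00 UTC − 3h = 01:00 Zelath Republic standard time.
Daylight saving runs 26 April – 28 September; the standard-time date in Zelath Republic, 8 March 2025, is outside that window, so Zelath Republic is on standard time at UTC−03:00.
04:00 UTC − 3h = 01:00 Zelath Republic.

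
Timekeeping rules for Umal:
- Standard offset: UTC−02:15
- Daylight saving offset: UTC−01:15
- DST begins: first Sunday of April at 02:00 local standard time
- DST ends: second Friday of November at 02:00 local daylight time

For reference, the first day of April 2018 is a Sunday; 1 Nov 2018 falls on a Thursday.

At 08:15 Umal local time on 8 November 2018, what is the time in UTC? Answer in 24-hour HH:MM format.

09:30

1 April 2018 is a Sunday, so the first Sunday is April 1.
1 November 2018 is a Thursday, so the first Friday is November 2 and the second is November 9.
Daylight saving runs 1 April – 9 November; 8 November 2018 is inside that window, so Umal is at UTC−01:15.
08:15 local + 1h15m = 09:30 UTC.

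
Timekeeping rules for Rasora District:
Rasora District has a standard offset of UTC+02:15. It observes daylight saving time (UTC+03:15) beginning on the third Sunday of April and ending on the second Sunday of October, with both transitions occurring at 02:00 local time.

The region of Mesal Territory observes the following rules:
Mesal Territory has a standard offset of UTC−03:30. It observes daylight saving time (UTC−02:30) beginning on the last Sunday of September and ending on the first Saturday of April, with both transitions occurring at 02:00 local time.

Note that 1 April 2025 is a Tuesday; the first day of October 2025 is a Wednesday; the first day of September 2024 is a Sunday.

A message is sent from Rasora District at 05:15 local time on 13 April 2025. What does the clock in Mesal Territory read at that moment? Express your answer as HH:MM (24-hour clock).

23:30

1 April 2025 is a Tuesday, so the first Sunday is April 6 and the third is April 20.
1 October 2025 is a Wednesday, so the first Sunday is October 5 and the second is October 12.
13 April 2025 does not fall between 20 April and 12 October, so daylight saving is not in effect and Rasora District is at UTC+02:15.
05:15 Rasora District − 2h15m = 03:00 UTC.
1 September 2024 is a Sunday, so Sundays fall on 1, 8, 15, 22, 29; the last is September 29.
1 April 2025 is a Tuesday, so the first Saturday is April 5.
At the standard offset (UTC−03:30), 03:00 UTC − 3h30m = 23:30 Mesal Territory standard time (rolling into the previous day, 12 April 2025).
Daylight saving runs 29 September 2024 – 5 April 2025; the standard-time date in Mesal Territory, 12 April 2025, is outside that window, so Mesal Territory is on standard time at UTC−03:30.
03:00 UTC − 3h30m = 23:30 Mesal Territory (rolling into the previous day, 12 April 2025).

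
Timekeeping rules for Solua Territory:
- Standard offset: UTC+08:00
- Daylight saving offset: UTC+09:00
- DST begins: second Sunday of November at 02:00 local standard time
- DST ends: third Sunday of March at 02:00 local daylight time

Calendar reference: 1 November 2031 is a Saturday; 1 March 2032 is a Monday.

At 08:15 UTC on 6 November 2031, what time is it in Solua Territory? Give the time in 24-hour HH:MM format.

16:15

1 November 2031 is a Saturday, so the first Sunday is November 2 and the second is November 9.
1 March 2032 is a Monday, so the first Sunday is March 7 and the third is March 21.
At the standard offset (UTC+08:00), 08:15 UTC + 8h = 16:15 Solua Territory standard time.
Daylight saving runs 9 November 2031 – 21 March 2032; the standard-time date in Solua Territory, 6 November 2031, is outside that window, so Solua Territory is on standard time at UTC+08:00.
08:15 UTC + 8h = 16:15 local.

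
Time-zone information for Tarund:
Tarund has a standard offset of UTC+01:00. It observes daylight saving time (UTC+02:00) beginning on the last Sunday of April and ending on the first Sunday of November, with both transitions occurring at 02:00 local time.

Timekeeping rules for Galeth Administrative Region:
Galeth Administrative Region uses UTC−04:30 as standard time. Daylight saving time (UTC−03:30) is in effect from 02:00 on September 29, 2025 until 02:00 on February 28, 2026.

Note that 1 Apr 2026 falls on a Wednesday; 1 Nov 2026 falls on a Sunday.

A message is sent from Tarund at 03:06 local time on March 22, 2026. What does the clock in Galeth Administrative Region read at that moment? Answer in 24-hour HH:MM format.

1 April 2026 is a Wednesday, so Sundays fall on 5, 12, 19, 26; the last is April 26.
1 November 2026 is a Sunday, so the first Sunday is November 1.
March 22, 2026 is outside the daylight-saving period (26 April – 1 November), so Tarund is on standard time, UTC+01:00.
03:06 Tarund − 1h = 02:06 UTC.
At the standard offset (UTC−04:30), 02:06 UTC − 4h30m = 21:36 Galeth Administrative Region standard time (rolling into the previous day, 21 March 2026).
Daylight saving runs 29 September 2025 – 28 February 2026; the standard-time date in Galeth Administrative Region, March 21, 2026, is outside that window, so Galeth Administrative Region is on standard time at UTC−04:30.
02:06 UTC − 4h30m = 21:36 Galeth Administrative Region (rolling into the previous day, 21 March 2026).

21:36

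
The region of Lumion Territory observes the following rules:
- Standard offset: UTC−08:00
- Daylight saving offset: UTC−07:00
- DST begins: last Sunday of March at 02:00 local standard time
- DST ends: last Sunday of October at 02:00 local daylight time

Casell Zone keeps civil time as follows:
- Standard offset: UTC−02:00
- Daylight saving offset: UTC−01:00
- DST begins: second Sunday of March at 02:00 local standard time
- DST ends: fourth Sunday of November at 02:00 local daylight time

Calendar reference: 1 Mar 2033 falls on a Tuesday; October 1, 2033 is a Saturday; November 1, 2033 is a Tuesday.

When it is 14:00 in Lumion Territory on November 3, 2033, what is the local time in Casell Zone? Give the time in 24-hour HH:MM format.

21:00

1 March 2033 is a Tuesday, so Sundays fall on 6, 13, 20, 27; the last is March 27.
1 October 2033 is a Saturday, so Sundays fall on 2, 9, 16, 23, 30; the last is October 30.
November 3, 2033 is outside the daylight-saving period (27 March – 30 October), so Lumion Territory is on standard time, UTC−08:00.
14:00 Lumion Territory + 8h = 22:00 UTC.
1 March 2033 is a Tuesday, so the first Sunday is March 6 and the second is March 13.
1 November 2033 is a Tuesday, so the first Sunday is November 6 and the fourth is November 27.
At the standard offset (UTC−02:00), 22:00 UTC − 2h = 20:00 Casell Zone standard time.
The standard-time date in Casell Zone, November 3, 2033, lies within the daylight-saving period (13 March – 27 November), so Casell Zone is on daylight time, UTC−01:00.
22:00 UTC − 1h = 21:00 Casell Zone.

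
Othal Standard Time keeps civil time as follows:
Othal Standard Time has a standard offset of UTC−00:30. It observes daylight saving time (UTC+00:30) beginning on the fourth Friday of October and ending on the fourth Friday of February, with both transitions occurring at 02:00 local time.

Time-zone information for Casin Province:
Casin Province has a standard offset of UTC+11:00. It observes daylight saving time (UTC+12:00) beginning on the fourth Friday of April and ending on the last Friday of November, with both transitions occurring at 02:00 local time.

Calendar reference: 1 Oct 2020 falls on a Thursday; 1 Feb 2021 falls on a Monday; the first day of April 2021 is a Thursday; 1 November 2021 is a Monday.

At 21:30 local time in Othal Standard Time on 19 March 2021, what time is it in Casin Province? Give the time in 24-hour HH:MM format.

1 October 2020 is a Thursday, so the first Friday is October 2 and the fourth is October 23.
1 February 2021 is a Monday, so the first Friday is February 5 and the fourth is February 26.
Daylight saving runs 23 October 2020 – 26 February 2021; 19 March 2021 is outside that window, so Othal Standard Time is on standard time at UTC−00:30.
21:30 Othal Standard Time + 0h30m = 22:00 UTC.
1 April 2021 is a Thursday, so the first Friday is April 2 and the fourth is April 23.
1 November 2021 is a Monday, so Fridays fall on 5, 12, 19, 26; the last is November 26.
At the standard offset (UTC+11:00), 22:00 UTC + 11h = 09:00 Casin Province standard time (rolling into the next day, 20 March 2021).
Daylight saving runs 23 April – 26 November; the standard-time date in Casin Province, 20 March 2021, is outside that window, so Casin Province is on standard time at UTC+11:00.
22:00 UTC + 11h = 09:00 Casin Province (rolling into the next day, 20 March 2021).

09:00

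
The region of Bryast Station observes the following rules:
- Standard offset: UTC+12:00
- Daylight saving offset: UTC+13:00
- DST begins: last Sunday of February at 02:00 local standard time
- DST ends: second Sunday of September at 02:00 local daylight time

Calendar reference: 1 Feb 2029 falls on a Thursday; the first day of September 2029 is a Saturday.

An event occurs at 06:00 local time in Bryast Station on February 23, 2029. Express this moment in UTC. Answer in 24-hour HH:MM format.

18:00

1 February 2029 is a Thursday, so Sundays fall on 4, 11, 18, 25; the last is February 25.
1 September 2029 is a Saturday, so the first Sunday is September 2 and the second is September 9.
February 23, 2029 does not fall between 25 February and 9 September, so daylight saving is not in effect and Bryast Station is at UTC+12:00.
06:00 local − 12h = 18:00 UTC (rolling into the previous day, 22 February 2029).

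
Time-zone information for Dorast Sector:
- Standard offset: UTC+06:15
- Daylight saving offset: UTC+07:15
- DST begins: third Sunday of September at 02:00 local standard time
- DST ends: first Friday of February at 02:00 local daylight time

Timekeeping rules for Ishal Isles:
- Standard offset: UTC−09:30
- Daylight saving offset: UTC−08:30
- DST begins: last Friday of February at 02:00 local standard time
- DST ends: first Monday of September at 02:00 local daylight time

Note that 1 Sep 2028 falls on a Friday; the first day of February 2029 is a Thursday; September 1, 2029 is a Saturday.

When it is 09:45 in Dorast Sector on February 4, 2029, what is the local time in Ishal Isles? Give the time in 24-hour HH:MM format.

1 September 2028 is a Friday, so the first Sunday is September 3 and the third is September 17.
1 February 2029 is a Thursday, so the first Friday is February 2.
Daylight saving runs 17 September 2028 – 2 February 2029; February 4, 2029 is outside that window, so Dorast Sector is on standard time at UTC+06:15.
09:45 Dorast Sector − 6h15m = 03:30 UTC.
1 February 2029 is a Thursday, so Fridays fall on 2, 9, 16, 23; the last is February 23.
1 September 2029 is a Saturday, so the first Monday is September 3.
At the standard offset (UTC−09:30), 03:30 UTC − 9h30m = 18:00 Ishal Isles standard time (rolling into the previous day, 3 February 2029).
Daylight saving runs 23 February – 3 September; the standard-time date in Ishal Isles, February 3, 2029, is outside that window, so Ishal Isles is on standard time at UTC−09:30.
03:30 UTC − 9h30m = 18:00 Ishal Isles (rolling into the previous day, 3 February 2029).

18:00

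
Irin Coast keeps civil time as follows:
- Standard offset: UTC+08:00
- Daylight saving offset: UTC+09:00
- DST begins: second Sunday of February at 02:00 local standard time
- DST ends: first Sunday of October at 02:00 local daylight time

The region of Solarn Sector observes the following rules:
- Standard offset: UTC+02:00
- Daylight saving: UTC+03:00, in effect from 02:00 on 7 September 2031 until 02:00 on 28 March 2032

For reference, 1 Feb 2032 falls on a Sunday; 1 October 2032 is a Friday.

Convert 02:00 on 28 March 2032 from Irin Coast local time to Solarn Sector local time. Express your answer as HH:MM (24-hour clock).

1 February 2032 is a Sunday, so the first Sunday is February 1 and the second is February 8.
1 October 2032 is a Friday, so the first Sunday is October 3.
28 March 2032 falls between 8 February and 3 October, so daylight saving is in effect and Irin Coast is at UTC+09:00.
02:00 Irin Coast − 9h = 17:00 UTC (rolling into the previous day, 27 March 2032).
At the standard offset (UTC+02:00), 17:00 UTC + 2h = 19:00 Solarn Sector standard time.
The standard-time date in Solarn Sector, 27 March 2032, falls between 7 September 2031 and 28 March 2032, so daylight saving is in effect and Solarn Sector is at UTC+03:00.
17:00 UTC + 3h = 20:00 Solarn Sector.

20:00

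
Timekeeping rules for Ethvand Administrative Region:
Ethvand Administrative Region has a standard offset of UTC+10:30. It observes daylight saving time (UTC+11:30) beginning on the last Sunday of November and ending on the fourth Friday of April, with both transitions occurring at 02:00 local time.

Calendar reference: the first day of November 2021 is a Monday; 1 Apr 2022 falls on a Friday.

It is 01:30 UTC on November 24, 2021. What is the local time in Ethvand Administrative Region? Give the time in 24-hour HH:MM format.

1 November 2021 is a Monday, so Sundays fall on 7, 14, 21, 28; the last is November 28.
1 April 2022 is a Friday, so the first Friday is April 1 and the fourth is April 22.
At the standard offset (UTC+10:30), 01:30 UTC + 10h30m = 12:00 Ethvand Administrative Region standard time.
The standard-time date in Ethvand Administrative Region, November 24, 2021, is outside the daylight-saving period (28 November 2021 – 22 April 2022), so Ethvand Administrative Region is on standard time, UTC+10:30.
01:30 UTC + 10h30m = 12:00 local.

12:00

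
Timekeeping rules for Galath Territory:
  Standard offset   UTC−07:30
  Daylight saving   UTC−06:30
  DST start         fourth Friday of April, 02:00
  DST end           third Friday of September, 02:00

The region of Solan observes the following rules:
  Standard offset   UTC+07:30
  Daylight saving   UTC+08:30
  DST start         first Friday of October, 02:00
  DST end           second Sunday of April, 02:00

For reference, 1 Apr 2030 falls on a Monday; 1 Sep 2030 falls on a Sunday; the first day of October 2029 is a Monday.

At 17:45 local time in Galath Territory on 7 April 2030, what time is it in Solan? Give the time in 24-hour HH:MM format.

09:45

1 April 2030 is a Monday, so the first Friday is April 5 and the fourth is April 26.
1 September 2030 is a Sunday, so the first Friday is September 6 and the third is September 20.
7 April 2030 does not fall between 26 April and 20 September, so daylight saving is not in effect and Galath Territory is at UTC−07:30.
17:45 Galath Territory + 7h30m = 01:15 UTC (rolling into the next day, 8 April 2030).
1 October 2029 is a Monday, so the first Friday is October 5.
1 April 2030 is a Monday, so the first Sunday is April 7 and the second is April 14.
At the standard offset (UTC+07:30), 01:15 UTC + 7h30m = 08:45 Solan standard time.
The standard-time date in Solan, 8 April 2030, lies within the daylight-saving period (5 October 2029 – 14 April 2030), so Solan is on daylight time, UTC+08:30.
01:15 UTC + 8h30m = 09:45 Solan.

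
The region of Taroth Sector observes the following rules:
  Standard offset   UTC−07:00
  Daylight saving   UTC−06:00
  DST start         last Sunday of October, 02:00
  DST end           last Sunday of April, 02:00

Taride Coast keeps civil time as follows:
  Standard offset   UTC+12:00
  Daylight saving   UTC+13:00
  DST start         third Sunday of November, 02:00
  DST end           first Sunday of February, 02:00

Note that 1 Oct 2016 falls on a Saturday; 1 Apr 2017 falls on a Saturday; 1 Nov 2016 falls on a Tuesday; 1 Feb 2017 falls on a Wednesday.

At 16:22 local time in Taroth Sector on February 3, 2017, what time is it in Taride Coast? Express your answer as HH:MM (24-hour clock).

1 October 2016 is a Saturday, so Sundays fall on 2, 9, 16, 23, 30; the last is October 30.
1 April 2017 is a Saturday, so Sundays fall on 2, 9, 16, 23, 30; the last is April 30.
Daylight saving runs 30 October 2016 – 30 April 2017; February 3, 2017 is inside that window, so Taroth Sector is at UTC−06:00.
16:22 Taroth Sector + 6h = 22:22 UTC.
1 November 2016 is a Tuesday, so the first Sunday is November 6 and the third is November 20.
1 February 2017 is a Wednesday, so the first Sunday is February 5.
At the standard offset (UTC+12:00), 22:22 UTC + 12h = 10:22 Taride Coast standard time (rolling into the next day, 4 February 2017).
The standard-time date in Taride Coast, February 4, 2017, lies within the daylight-saving period (20 November 2016 – 5 February 2017), so Taride Coast is on daylight time, UTC+13:00.
22:22 UTC + 13h = 11:22 Taride Coast (rolling into the next day, 4 February 2017).

11:22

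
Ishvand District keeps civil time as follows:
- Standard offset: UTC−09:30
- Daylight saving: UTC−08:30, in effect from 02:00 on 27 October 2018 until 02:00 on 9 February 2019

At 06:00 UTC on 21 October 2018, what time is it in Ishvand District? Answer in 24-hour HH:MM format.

20:30

At the standard offset (UTC−09:30), 06:00 UTC − 9h30m = 20:30 Ishvand District standard time (rolling into the previous day, 20 October 2018).
The standard-time date in Ishvand District, 20 October 2018, is outside the daylight-saving period (27 October 2018 – 9 February 2019), so Ishvand District is on standard time, UTC−09:30.
06:00 UTC − 9h30m = 20:30 local (rolling into the previous day, 20 October 2018).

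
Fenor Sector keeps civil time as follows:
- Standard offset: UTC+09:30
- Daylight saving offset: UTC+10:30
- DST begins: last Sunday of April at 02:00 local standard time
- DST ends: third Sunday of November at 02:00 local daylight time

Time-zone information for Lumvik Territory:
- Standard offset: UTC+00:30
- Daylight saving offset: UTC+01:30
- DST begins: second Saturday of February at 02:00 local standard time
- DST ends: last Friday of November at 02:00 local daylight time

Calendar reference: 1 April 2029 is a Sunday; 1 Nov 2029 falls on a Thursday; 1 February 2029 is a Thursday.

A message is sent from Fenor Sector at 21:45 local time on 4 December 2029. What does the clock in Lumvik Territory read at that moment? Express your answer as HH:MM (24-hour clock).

12:45

1 April 2029 is a Sunday, so Sundays fall on 1, 8, 15, 22, 29; the last is April 29.
1 November 2029 is a Thursday, so the first Sunday is November 4 and the third is November 18.
4 December 2029 is outside the daylight-saving period (29 April – 18 November), so Fenor Sector is on standard time, UTC+09:30.
21:45 Fenor Sector − 9h30m = 12:15 UTC.
1 February 2029 is a Thursday, so the first Saturday is February 3 and the second is February 10.
1 November 2029 is a Thursday, so Fridays fall on 2, 9, 16, 23, 30; the last is November 30.
At the standard offset (UTC+00:30), 12:15 UTC + 0h30m = 12:45 Lumvik Territory standard time.
The standard-time date in Lumvik Territory, 4 December 2029, is outside the daylight-saving period (10 February – 30 November), so Lumvik Territory is on standard time, UTC+00:30.
12:15 UTC + 0h30m = 12:45 Lumvik Territory.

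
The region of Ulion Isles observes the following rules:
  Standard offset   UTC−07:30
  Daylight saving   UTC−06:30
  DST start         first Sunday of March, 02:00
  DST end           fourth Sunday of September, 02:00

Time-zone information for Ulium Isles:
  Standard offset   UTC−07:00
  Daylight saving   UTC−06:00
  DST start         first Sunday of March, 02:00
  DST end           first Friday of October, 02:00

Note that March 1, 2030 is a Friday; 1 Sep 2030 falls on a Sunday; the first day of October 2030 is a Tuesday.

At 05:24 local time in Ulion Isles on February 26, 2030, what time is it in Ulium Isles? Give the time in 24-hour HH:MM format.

05:54

1 March 2030 is a Friday, so the first Sunday is March 3.
1 September 2030 is a Sunday, so the first Sunday is September 1 and the fourth is September 22.
February 26, 2030 does not fall between 3 March and 22 September, so daylight saving is not in effect and Ulion Isles is at UTC−07:30.
05:24 Ulion Isles + 7h30m = 12:54 UTC.
1 March 2030 is a Friday, so the first Sunday is March 3.
1 October 2030 is a Tuesday, so the first Friday is October 4.
At the standard offset (UTC−07:00), 12:54 UTC − 7h = 05:54 Ulium Isles standard time.
The standard-time date in Ulium Isles, February 26, 2030, does not fall between 3 March and 4 October, so daylight saving is not in effect and Ulium Isles is at UTC−07:00.
12:54 UTC − 7h = 05:54 Ulium Isles.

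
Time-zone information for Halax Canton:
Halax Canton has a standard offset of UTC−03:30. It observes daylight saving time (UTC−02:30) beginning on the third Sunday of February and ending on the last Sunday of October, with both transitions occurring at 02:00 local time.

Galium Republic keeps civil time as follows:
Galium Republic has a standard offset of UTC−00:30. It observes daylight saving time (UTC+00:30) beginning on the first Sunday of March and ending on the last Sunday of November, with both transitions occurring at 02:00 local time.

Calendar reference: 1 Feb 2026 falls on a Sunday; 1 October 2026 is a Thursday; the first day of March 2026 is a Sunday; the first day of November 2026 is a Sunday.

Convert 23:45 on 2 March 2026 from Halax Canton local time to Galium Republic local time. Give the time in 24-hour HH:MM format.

1 February 2026 is a Sunday, so the first Sunday is February 1 and the third is February 15.
1 October 2026 is a Thursday, so Sundays fall on 4, 11, 18, 25; the last is October 25.
2 March 2026 lies within the daylight-saving period (15 February – 25 October), so Halax Canton is on daylight time, UTC−02:30.
23:45 Halax Canton + 2h30m = 02:15 UTC (rolling into the next day, 3 March 2026).
1 March 2026 is a Sunday, so the first Sunday is March 1.
1 November 2026 is a Sunday, so Sundays fall on 1, 8, 15, 22, 29; the last is November 29.
At the standard offset (UTC−00:30), 02:15 UTC − 0h30m = 01:45 Galium Republic standard time.
The standard-time date in Galium Republic, 3 March 2026, falls between 1 March and 29 November, so daylight saving is in effect and Galium Republic is at UTC+00:30.
02:15 UTC + 0h30m = 02:45 Galium Republic.

02:45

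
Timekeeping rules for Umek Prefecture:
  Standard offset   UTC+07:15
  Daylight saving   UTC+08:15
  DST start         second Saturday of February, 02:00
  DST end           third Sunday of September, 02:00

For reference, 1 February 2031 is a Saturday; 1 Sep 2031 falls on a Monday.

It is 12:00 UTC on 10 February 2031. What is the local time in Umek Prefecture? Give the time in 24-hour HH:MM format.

20:15

1 February 2031 is a Saturday, so the first Saturday is February 1 and the second is February 8.
1 September 2031 is a Monday, so the first Sunday is September 7 and the third is September 21.
At the standard offset (UTC+07:15), 12:00 UTC + 7h15m = 19:15 Umek Prefecture standard time.
Daylight saving runs 8 February – 21 September; the standard-time date in Umek Prefecture, 10 February 2031, is inside that window, so Umek Prefecture is at UTC+08:15.
12:00 UTC + 8h15m = 20:15 local.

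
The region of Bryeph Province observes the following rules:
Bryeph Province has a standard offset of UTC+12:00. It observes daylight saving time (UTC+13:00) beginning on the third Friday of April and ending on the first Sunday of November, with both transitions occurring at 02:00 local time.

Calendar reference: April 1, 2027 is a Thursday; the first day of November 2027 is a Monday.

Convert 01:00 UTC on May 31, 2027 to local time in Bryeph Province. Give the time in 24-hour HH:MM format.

1 April 2027 is a Thursday, so the first Friday is April 2 and the third is April 16.
1 November 2027 is a Monday, so the first Sunday is November 7.
At the standard offset (UTC+12:00), 01:00 UTC + 12h = 13:00 Bryeph Province standard time.
The standard-time date in Bryeph Province, May 31, 2027, lies within the daylight-saving period (16 April – 7 November), so Bryeph Province is on daylight time, UTC+13:00.
01:00 UTC + 13h = 14:00 local.

14:00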